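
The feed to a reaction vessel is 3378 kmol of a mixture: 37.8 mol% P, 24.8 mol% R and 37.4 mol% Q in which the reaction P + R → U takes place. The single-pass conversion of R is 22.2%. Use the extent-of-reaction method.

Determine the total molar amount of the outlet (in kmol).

3190 kmol

R reacted = 0.222 × 837.7 = 186 kmol; ν_R = −1, so ξ = 186/1 = 186 kmol.
Outlet amounts (n = n₀ + ν ξ):
  P: 1277 − 1(186) = 1091
  R: 837.7 − 1(186) = 651.8
  U: 0 + 1(186) = 186
  Q: 1263 (inert)
Total out = 1091 + 651.8 + 186 + 1263 = 3192 kmol.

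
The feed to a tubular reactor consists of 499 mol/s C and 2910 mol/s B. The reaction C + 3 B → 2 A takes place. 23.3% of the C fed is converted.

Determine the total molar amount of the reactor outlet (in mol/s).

3180 mol/s

C reacted = 0.233 × 499 = 116.3 mol/s; ν_C = −1, so ξ = 116.3/1 = 116.3 mol/s.
Outlet amounts (n = n₀ + ν ξ):
  C: 499 − 1(116.3) = 382.7
  B: 2910 − 3(116.3) = 2561
  A: 0 + 2(116.3) = 232.5
Total out = 382.7 + 2561 + 232.5 = 3176 mol/s.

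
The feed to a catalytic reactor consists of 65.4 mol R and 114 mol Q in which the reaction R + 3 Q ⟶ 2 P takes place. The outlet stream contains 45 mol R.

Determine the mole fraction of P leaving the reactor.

For R: n = n₀ − 1ξ → 45 = 65.4 − 1ξ, giving ξ = 20.4 mol.
Outlet amounts (n = n₀ + ν ξ):
  R: 65.4 − 1(20.4) = 45
  Q: 114 − 3(20.4) = 52.8
  P: 0 + 2(20.4) = 40.8
Total out = 138.6 mol; y_P = 40.8 / 138.6 = 0.2944.

0.294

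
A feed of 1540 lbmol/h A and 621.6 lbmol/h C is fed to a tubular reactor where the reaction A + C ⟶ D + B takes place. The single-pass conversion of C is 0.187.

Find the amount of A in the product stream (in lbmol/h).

C reacted = 0.187 × 621.6 = 116.2 lbmol/h; ν_C = −1, so ξ = 116.2/1 = 116.2 lbmol/h.
Outlet amounts (n = n₀ + ν ξ):
  A: 1540 − 1(116.2) = 1424
  C: 621.6 − 1(116.2) = 505.4
  D: 0 + 1(116.2) = 116.2
  B: 0 + 1(116.2) = 116.2

1420 lbmol/h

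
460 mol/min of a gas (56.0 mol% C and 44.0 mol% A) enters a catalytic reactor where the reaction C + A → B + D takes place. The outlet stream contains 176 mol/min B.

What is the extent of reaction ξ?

ξ = 176 mol/min

For B: n = n₀ + 1ξ → 176 = 0 + 1ξ, giving ξ = 176 mol/min.
Outlet amounts (n = n₀ + ν ξ):
  C: 257.6 − 1(176) = 81.6
  A: 202.4 − 1(176) = 26.4
  B: 0 + 1(176) = 176
  D: 0 + 1(176) = 176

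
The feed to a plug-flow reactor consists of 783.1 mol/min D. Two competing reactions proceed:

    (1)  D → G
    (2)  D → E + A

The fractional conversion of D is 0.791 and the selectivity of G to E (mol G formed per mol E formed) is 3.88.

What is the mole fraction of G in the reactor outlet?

0.541

Conversion of D: D consumed = 0.791 × 783.1 = 619.4 mol/min = 1ξ₁ + 1ξ₂.
Selectivity: 1ξ₁ / (1ξ₂) = 3.88 → ξ₁ = 3.88 ξ₂.
Substitute: (1·3.88 + 1) ξ₂ = 619.4 → ξ₂ = 126.9 mol/min, ξ₁ = 492.5 mol/min.
Outlet amounts (n = n₀ + Σ ν·ξ):
  D: 783.1 − 1(492.5) − 1(126.9) = 163.7
  G: 0 + 1(492.5) = 492.5
  E: 0 + 1(126.9) = 126.9
  A: 0 + 1(126.9) = 126.9
Total out = 910 mol/min; y_G = 492.5 / 910 = 0.5412.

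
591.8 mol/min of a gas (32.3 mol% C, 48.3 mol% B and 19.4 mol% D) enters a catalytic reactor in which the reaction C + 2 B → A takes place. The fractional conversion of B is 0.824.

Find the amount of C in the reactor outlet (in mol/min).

B reacted = 0.824 × 285.8 = 235.5 mol/min; ν_B = −2, so ξ = 235.5/2 = 117.8 mol/min.
Outlet amounts (n = n₀ + ν ξ):
  C: 191.2 − 1(117.8) = 73.39
  B: 285.8 − 2(117.8) = 50.31
  A: 0 + 1(117.8) = 117.8
  D: 114.8 (inert)

73.4 mol/min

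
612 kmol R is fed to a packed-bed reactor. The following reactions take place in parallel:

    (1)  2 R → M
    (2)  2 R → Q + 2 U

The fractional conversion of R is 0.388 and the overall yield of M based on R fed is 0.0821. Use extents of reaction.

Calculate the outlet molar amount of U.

Yield of M: 1ξ₁ / 612 = 0.0821 → ξ₁ = 50.25 kmol.
Conversion of R: 2ξ₁ + 2ξ₂ = 0.388 × 612 = 237.5 → ξ₂ = 68.48 kmol.
Outlet amounts (n = n₀ + Σ ν·ξ):
  R: 612 − 2(50.25) − 2(68.48) = 374.5
  M: 0 + 1(50.25) = 50.25
  Q: 0 + 1(68.48) = 68.48
  U: 0 + 2(68.48) = 137

137 kmol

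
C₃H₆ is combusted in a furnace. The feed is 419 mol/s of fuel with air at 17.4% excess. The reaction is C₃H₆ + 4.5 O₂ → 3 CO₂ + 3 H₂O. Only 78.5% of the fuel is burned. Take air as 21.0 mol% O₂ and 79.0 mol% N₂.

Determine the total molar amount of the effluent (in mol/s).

11100 mol/s

Stoichiometric O₂ = 4.5 × 419 = 1886 mol/s; O₂ fed = 1886 × 1.174 = 2214 mol/s.
N₂ fed = 2214 × 79/21 = 8327 mol/s.
Fuel reacted = 0.785 × 419 → ξ = 328.9 mol/s.
Outlet (n = n₀ + ν ξ):
  C₃H₆: 419 − 1(328.9) = 90.08
  O₂: 2214 − 4.5(328.9) = 733.5
  N₂: 8327 (inert)
  CO₂: 0 + 3(328.9) = 986.7
  H₂O: 0 + 3(328.9) = 986.7
Total out = 90.08 + 733.5 + 8327 + 986.7 + 986.7 = 11120 mol/s.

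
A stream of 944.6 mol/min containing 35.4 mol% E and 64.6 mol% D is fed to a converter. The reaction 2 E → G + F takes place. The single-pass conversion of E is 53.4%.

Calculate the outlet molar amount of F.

E reacted = 0.534 × 334.4 = 178.6 mol/min; ν_E = −2, so ξ = 178.6/2 = 89.28 mol/min.
Outlet amounts (n = n₀ + ν ξ):
  E: 334.4 − 2(89.28) = 155.8
  G: 0 + 1(89.28) = 89.28
  F: 0 + 1(89.28) = 89.28
  D: 610.2 (inert)

89.3 mol/min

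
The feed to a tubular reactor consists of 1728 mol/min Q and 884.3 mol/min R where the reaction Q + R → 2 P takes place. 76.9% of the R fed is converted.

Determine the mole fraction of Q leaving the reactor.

R reacted = 0.769 × 884.3 = 680 mol/min; ν_R = −1, so ξ = 680/1 = 680 mol/min.
Outlet amounts (n = n₀ + ν ξ):
  Q: 1728 − 1(680) = 1048
  R: 884.3 − 1(680) = 204.3
  P: 0 + 2(680) = 1360
Total out = 2612 mol/min; y_Q = 1048 / 2612 = 0.4012.

0.401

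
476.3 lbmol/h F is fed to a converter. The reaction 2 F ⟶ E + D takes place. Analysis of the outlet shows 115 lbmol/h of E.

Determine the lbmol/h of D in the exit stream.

For E: n = n₀ + 1ξ → 115 = 0 + 1ξ, giving ξ = 115 lbmol/h.
Outlet amounts (n = n₀ + ν ξ):
  F: 476.3 − 2(115) = 246.3
  E: 0 + 1(115) = 115
  D: 0 + 1(115) = 115

115 lbmol/h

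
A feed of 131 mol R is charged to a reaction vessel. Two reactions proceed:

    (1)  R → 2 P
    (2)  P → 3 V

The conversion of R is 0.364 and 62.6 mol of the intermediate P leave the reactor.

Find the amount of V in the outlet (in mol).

Conversion of R: R consumed = 1ξ₁ = 0.364 × 131 → ξ₁ = 47.68 mol.
P balance: n_P = 0 + 2ξ₁ − 1ξ₂ = 62.6 → ξ₂ = (2·47.68 − 62.6)/1 = 32.77 mol.
Outlet amounts (n = n₀ + Σ ν·ξ):
  R: 131 − 1(47.68) = 83.32
  P: 0 + 2(47.68) − 1(32.77) = 62.6
  V: 0 + 3(32.77) = 98.3

98.3 mol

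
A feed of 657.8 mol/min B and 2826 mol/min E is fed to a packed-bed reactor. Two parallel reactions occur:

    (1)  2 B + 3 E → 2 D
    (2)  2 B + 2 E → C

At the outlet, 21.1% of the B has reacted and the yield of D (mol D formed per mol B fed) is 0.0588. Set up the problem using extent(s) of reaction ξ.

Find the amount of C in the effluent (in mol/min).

50.1 mol/min

Yield of D: 2ξ₁ / 657.8 = 0.0588 → ξ₁ = 19.34 mol/min.
Conversion of B: 2ξ₁ + 2ξ₂ = 0.211 × 657.8 = 138.8 → ξ₂ = 50.06 mol/min.
Outlet amounts (n = n₀ + Σ ν·ξ):
  B: 657.8 − 2(19.34) − 2(50.06) = 519
  E: 2826 − 3(19.34) − 2(50.06) = 2668
  D: 0 + 2(19.34) = 38.68
  C: 0 + 1(50.06) = 50.06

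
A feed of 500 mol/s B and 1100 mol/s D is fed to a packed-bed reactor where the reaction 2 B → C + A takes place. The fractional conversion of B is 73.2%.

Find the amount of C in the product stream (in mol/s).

B reacted = 0.732 × 500 = 366 mol/s; ν_B = −2, so ξ = 366/2 = 183 mol/s.
Outlet amounts (n = n₀ + ν ξ):
  B: 500 − 2(183) = 134
  C: 0 + 1(183) = 183
  A: 0 + 1(183) = 183
  D: 1100 (inert)

183 mol/s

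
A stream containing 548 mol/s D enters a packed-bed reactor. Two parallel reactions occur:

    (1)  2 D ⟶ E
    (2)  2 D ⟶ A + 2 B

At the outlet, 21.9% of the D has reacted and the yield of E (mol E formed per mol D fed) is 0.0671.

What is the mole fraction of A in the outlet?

Yield of E: 1ξ₁ / 548 = 0.0671 → ξ₁ = 36.77 mol/s.
Conversion of D: 2ξ₁ + 2ξ₂ = 0.219 × 548 = 120 → ξ₂ = 23.24 mol/s.
Outlet amounts (n = n₀ + Σ ν·ξ):
  D: 548 − 2(36.77) − 2(23.24) = 428
  E: 0 + 1(36.77) = 36.77
  A: 0 + 1(23.24) = 23.24
  B: 0 + 2(23.24) = 46.47
Total out = 534.5 mol/s; y_A = 23.24 / 534.5 = 0.04347.

0.0435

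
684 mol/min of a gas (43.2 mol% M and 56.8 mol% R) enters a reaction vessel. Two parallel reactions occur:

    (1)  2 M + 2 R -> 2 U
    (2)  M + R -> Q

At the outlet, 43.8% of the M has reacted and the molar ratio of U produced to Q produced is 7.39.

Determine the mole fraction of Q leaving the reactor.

Conversion of M: M consumed = 0.438 × 295.5 = 129.4 mol/min = 2ξ₁ + 1ξ₂.
Selectivity: 2ξ₁ / (1ξ₂) = 7.39 → ξ₁ = 3.695 ξ₂.
Substitute: (2·3.695 + 1) ξ₂ = 129.4 → ξ₂ = 15.43 mol/min, ξ₁ = 57 mol/min.
Outlet amounts (n = n₀ + Σ ν·ξ):
  M: 295.5 − 2(57) − 1(15.43) = 166.1
  R: 388.5 − 2(57) − 1(15.43) = 259.1
  U: 0 + 2(57) = 114
  Q: 0 + 1(15.43) = 15.43
Total out = 554.6 mol/min; y_Q = 15.43 / 554.6 = 0.02782.

0.0278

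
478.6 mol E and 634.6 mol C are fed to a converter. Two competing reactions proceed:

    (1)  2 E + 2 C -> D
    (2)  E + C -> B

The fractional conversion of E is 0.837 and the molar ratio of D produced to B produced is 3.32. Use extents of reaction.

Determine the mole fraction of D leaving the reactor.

Conversion of E: E consumed = 0.837 × 478.6 = 400.6 mol = 2ξ₁ + 1ξ₂.
Selectivity: 1ξ₁ / (1ξ₂) = 3.32 → ξ₁ = 3.32 ξ₂.
Substitute: (2·3.32 + 1) ξ₂ = 400.6 → ξ₂ = 52.43 mol, ξ₁ = 174.1 mol.
Outlet amounts (n = n₀ + Σ ν·ξ):
  E: 478.6 − 2(174.1) − 1(52.43) = 78.01
  C: 634.6 − 2(174.1) − 1(52.43) = 234
  D: 0 + 1(174.1) = 174.1
  B: 0 + 1(52.43) = 52.43
Total out = 538.5 mol; y_D = 174.1 / 538.5 = 0.3232.

0.323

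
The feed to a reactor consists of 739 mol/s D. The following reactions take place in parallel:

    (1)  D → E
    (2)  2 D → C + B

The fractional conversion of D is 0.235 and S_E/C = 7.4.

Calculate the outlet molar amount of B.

Conversion of D: D consumed = 0.235 × 739 = 173.7 mol/s = 1ξ₁ + 2ξ₂.
Selectivity: 1ξ₁ / (1ξ₂) = 7.4 → ξ₁ = 7.4 ξ₂.
Substitute: (1·7.4 + 2) ξ₂ = 173.7 → ξ₂ = 18.47 mol/s, ξ₁ = 136.7 mol/s.
Outlet amounts (n = n₀ + Σ ν·ξ):
  D: 739 − 1(136.7) − 2(18.47) = 565.3
  E: 0 + 1(136.7) = 136.7
  C: 0 + 1(18.47) = 18.47
  B: 0 + 1(18.47) = 18.47

18.5 mol/s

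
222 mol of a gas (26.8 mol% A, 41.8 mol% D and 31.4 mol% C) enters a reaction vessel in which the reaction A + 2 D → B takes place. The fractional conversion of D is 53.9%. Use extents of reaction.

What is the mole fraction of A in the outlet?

D reacted = 0.539 × 92.8 = 50.02 mol; ν_D = −2, so ξ = 50.02/2 = 25.01 mol.
Outlet amounts (n = n₀ + ν ξ):
  A: 59.5 − 1(25.01) = 34.49
  D: 92.8 − 2(25.01) = 42.78
  B: 0 + 1(25.01) = 25.01
  C: 69.71 (inert)
Total out = 172 mol; y_A = 34.49 / 172 = 0.2005.

0.201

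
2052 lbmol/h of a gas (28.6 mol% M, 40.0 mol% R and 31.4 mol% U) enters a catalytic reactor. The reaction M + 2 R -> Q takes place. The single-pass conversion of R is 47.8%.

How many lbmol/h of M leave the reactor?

391 lbmol/h

R reacted = 0.478 × 820.8 = 392.3 lbmol/h; ν_R = −2, so ξ = 392.3/2 = 196.2 lbmol/h.
Outlet amounts (n = n₀ + ν ξ):
  M: 586.9 − 1(196.2) = 390.7
  R: 820.8 − 2(196.2) = 428.5
  Q: 0 + 1(196.2) = 196.2
  U: 644.3 (inert)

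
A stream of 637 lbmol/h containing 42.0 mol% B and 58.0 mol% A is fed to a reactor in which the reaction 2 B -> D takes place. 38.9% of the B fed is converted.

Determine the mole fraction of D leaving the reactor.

B reacted = 0.389 × 267.5 = 104.1 lbmol/h; ν_B = −2, so ξ = 104.1/2 = 52.04 lbmol/h.
Outlet amounts (n = n₀ + ν ξ):
  B: 267.5 − 2(52.04) = 163.5
  D: 0 + 1(52.04) = 52.04
  A: 369.5 (inert)
Total out = 585 lbmol/h; y_D = 52.04 / 585 = 0.08896.

0.089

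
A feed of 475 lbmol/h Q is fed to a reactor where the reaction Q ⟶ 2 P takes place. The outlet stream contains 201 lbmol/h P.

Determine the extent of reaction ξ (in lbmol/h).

ξ = 100 lbmol/h

For P: n = n₀ + 2ξ → 201 = 0 + 2ξ, giving ξ = 100.5 lbmol/h.
Outlet amounts (n = n₀ + ν ξ):
  Q: 475 − 1(100.5) = 374.5
  P: 0 + 2(100.5) = 201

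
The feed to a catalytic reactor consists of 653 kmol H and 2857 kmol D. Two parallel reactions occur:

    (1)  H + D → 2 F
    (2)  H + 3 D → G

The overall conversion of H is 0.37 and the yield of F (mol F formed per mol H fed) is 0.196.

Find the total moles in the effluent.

2980 kmol

Yield of F: 2ξ₁ / 653 = 0.196 → ξ₁ = 63.99 kmol.
Conversion of H: 1ξ₁ + 1ξ₂ = 0.37 × 653 = 241.6 → ξ₂ = 177.6 kmol.
Outlet amounts (n = n₀ + Σ ν·ξ):
  H: 653 − 1(63.99) − 1(177.6) = 411.4
  D: 2857 − 1(63.99) − 3(177.6) = 2260
  F: 0 + 2(63.99) = 128
  G: 0 + 1(177.6) = 177.6
Total out = 411.4 + 2260 + 128 + 177.6 = 2977 kmol.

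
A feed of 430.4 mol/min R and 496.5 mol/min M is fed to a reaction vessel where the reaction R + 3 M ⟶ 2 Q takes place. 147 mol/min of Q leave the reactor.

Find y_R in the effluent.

0.458

For Q: n = n₀ + 2ξ → 147 = 0 + 2ξ, giving ξ = 73.5 mol/min.
Outlet amounts (n = n₀ + ν ξ):
  R: 430.4 − 1(73.5) = 356.9
  M: 496.5 − 3(73.5) = 276
  Q: 0 + 2(73.5) = 147
Total out = 779.9 mol/min; y_R = 356.9 / 779.9 = 0.4576.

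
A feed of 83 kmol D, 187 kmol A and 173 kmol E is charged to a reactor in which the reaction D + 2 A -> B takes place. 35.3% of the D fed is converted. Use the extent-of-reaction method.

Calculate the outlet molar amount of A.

128 kmol

D reacted = 0.353 × 83 = 29.3 kmol; ν_D = −1, so ξ = 29.3/1 = 29.3 kmol.
Outlet amounts (n = n₀ + ν ξ):
  D: 83 − 1(29.3) = 53.7
  A: 187 − 2(29.3) = 128.4
  B: 0 + 1(29.3) = 29.3
  E: 173 (inert)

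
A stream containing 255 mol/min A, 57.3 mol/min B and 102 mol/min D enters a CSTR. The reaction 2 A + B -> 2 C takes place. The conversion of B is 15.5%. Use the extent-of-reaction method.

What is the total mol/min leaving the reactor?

405 mol/min

B reacted = 0.155 × 57.3 = 8.881 mol/min; ν_B = −1, so ξ = 8.881/1 = 8.881 mol/min.
Outlet amounts (n = n₀ + ν ξ):
  A: 255 − 2(8.881) = 237.2
  B: 57.3 − 1(8.881) = 48.42
  C: 0 + 2(8.881) = 17.76
  D: 102 (inert)
Total out = 237.2 + 48.42 + 17.76 + 102 = 405.4 mol/min.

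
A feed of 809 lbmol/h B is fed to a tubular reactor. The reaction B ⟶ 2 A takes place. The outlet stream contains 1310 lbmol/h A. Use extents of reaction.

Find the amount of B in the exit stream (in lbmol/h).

For A: n = n₀ + 2ξ → 1310 = 0 + 2ξ, giving ξ = 655 lbmol/h.
Outlet amounts (n = n₀ + ν ξ):
  B: 809 − 1(655) = 154
  A: 0 + 2(655) = 1310

154 lbmol/h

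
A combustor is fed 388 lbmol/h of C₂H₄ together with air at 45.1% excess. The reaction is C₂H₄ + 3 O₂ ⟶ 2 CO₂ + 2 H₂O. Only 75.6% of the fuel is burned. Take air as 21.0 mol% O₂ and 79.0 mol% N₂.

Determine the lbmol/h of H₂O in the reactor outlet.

Stoichiometric O₂ = 3 × 388 = 1164 lbmol/h; O₂ fed = 1164 × 1.451 = 1689 lbmol/h.
N₂ fed = 1689 × 79/21 = 6354 lbmol/h.
Fuel reacted = 0.756 × 388 → ξ = 293.3 lbmol/h.
Outlet (n = n₀ + ν ξ):
  C₂H₄: 388 − 1(293.3) = 94.67
  O₂: 1689 − 3(293.3) = 809
  N₂: 6354 (inert)
  CO₂: 0 + 2(293.3) = 586.7
  H₂O: 0 + 2(293.3) = 586.7

587 lbmol/h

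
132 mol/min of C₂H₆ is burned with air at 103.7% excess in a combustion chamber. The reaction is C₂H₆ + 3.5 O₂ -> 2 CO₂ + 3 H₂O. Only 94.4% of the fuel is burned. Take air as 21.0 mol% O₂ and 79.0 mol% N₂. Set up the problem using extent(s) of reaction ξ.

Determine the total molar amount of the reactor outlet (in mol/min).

Stoichiometric O₂ = 3.5 × 132 = 462 mol/min; O₂ fed = 462 × 2.037 = 941.1 mol/min.
N₂ fed = 941.1 × 79/21 = 3540 mol/min.
Fuel reacted = 0.944 × 132 → ξ = 124.6 mol/min.
Outlet (n = n₀ + ν ξ):
  C₂H₆: 132 − 1(124.6) = 7.392
  O₂: 941.1 − 3.5(124.6) = 505
  N₂: 3540 (inert)
  CO₂: 0 + 2(124.6) = 249.2
  H₂O: 0 + 3(124.6) = 373.8
Total out = 7.392 + 505 + 3540 + 249.2 + 373.8 = 4676 mol/min.

4680 mol/min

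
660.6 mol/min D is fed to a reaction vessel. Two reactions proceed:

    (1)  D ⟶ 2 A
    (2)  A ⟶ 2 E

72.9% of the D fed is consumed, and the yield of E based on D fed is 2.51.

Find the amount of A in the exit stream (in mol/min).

Conversion of D: D consumed = 1ξ₁ = 0.729 × 660.6 → ξ₁ = 481.6 mol/min.
Yield of E: 2ξ₂ / 660.6 = 2.51 → ξ₂ = 829.1 mol/min.
Outlet amounts (n = n₀ + Σ ν·ξ):
  D: 660.6 − 1(481.6) = 179
  A: 0 + 2(481.6) − 1(829.1) = 134.1
  E: 0 + 2(829.1) = 1658

134 mol/min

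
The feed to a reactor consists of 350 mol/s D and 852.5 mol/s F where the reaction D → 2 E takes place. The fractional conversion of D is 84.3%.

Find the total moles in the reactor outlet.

1500 mol/s

D reacted = 0.843 × 350 = 295.1 mol/s; ν_D = −1, so ξ = 295.1/1 = 295.1 mol/s.
Outlet amounts (n = n₀ + ν ξ):
  D: 350 − 1(295.1) = 54.95
  E: 0 + 2(295.1) = 590.1
  F: 852.5 (inert)
Total out = 54.95 + 590.1 + 852.5 = 1498 mol/s.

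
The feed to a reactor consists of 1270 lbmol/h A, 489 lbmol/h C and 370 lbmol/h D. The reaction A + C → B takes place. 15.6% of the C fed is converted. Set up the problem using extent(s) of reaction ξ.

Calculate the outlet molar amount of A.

1190 lbmol/h

C reacted = 0.156 × 489 = 76.28 lbmol/h; ν_C = −1, so ξ = 76.28/1 = 76.28 lbmol/h.
Outlet amounts (n = n₀ + ν ξ):
  A: 1270 − 1(76.28) = 1194
  C: 489 − 1(76.28) = 412.7
  B: 0 + 1(76.28) = 76.28
  D: 370 (inert)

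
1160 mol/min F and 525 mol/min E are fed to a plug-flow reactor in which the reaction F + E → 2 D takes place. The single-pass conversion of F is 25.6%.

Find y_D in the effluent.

F reacted = 0.256 × 1160 = 297 mol/min; ν_F = −1, so ξ = 297/1 = 297 mol/min.
Outlet amounts (n = n₀ + ν ξ):
  F: 1160 − 1(297) = 863
  E: 525 − 1(297) = 228
  D: 0 + 2(297) = 593.9
Total out = 1685 mol/min; y_D = 593.9 / 1685 = 0.3525.

0.352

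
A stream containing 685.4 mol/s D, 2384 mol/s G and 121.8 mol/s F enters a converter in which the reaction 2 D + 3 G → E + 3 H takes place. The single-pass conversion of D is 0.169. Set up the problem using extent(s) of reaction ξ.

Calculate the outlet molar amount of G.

2210 mol/s

D reacted = 0.169 × 685.4 = 115.8 mol/s; ν_D = −2, so ξ = 115.8/2 = 57.92 mol/s.
Outlet amounts (n = n₀ + ν ξ):
  D: 685.4 − 2(57.92) = 569.6
  G: 2384 − 3(57.92) = 2210
  E: 0 + 1(57.92) = 57.92
  H: 0 + 3(57.92) = 173.7
  F: 121.8 (inert)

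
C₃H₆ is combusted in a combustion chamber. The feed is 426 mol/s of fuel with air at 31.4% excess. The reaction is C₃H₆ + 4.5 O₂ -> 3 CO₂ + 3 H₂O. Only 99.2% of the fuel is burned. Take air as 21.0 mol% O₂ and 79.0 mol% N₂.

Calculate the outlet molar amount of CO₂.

1270 mol/s

Stoichiometric O₂ = 4.5 × 426 = 1917 mol/s; O₂ fed = 1917 × 1.314 = 2519 mol/s.
N₂ fed = 2519 × 79/21 = 9476 mol/s.
Fuel reacted = 0.992 × 426 → ξ = 422.6 mol/s.
Outlet (n = n₀ + ν ξ):
  C₃H₆: 426 − 1(422.6) = 3.408
  O₂: 2519 − 4.5(422.6) = 617.3
  N₂: 9476 (inert)
  CO₂: 0 + 3(422.6) = 1268
  H₂O: 0 + 3(422.6) = 1268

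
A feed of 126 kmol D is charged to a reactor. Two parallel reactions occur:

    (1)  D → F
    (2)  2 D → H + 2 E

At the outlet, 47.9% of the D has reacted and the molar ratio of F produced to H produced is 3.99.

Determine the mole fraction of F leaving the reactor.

0.295

Conversion of D: D consumed = 0.479 × 126 = 60.35 kmol = 1ξ₁ + 2ξ₂.
Selectivity: 1ξ₁ / (1ξ₂) = 3.99 → ξ₁ = 3.99 ξ₂.
Substitute: (1·3.99 + 2) ξ₂ = 60.35 → ξ₂ = 10.08 kmol, ξ₁ = 40.2 kmol.
Outlet amounts (n = n₀ + Σ ν·ξ):
  D: 126 − 1(40.2) − 2(10.08) = 65.65
  F: 0 + 1(40.2) = 40.2
  H: 0 + 1(10.08) = 10.08
  E: 0 + 2(10.08) = 20.15
Total out = 136.1 kmol; y_F = 40.2 / 136.1 = 0.2954.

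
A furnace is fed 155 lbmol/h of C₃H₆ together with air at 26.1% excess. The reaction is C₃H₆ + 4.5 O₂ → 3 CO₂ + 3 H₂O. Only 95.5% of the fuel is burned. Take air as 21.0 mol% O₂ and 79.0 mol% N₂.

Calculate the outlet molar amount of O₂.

Stoichiometric O₂ = 4.5 × 155 = 697.5 lbmol/h; O₂ fed = 697.5 × 1.261 = 879.5 lbmol/h.
N₂ fed = 879.5 × 79/21 = 3309 lbmol/h.
Fuel reacted = 0.955 × 155 → ξ = 148 lbmol/h.
Outlet (n = n₀ + ν ξ):
  C₃H₆: 155 − 1(148) = 6.975
  O₂: 879.5 − 4.5(148) = 213.4
  N₂: 3309 (inert)
  CO₂: 0 + 3(148) = 444.1
  H₂O: 0 + 3(148) = 444.1

213 lbmol/h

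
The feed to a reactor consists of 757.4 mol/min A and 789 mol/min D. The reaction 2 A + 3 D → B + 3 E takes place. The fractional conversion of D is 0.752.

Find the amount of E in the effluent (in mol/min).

D reacted = 0.752 × 789 = 593.3 mol/min; ν_D = −3, so ξ = 593.3/3 = 197.8 mol/min.
Outlet amounts (n = n₀ + ν ξ):
  A: 757.4 − 2(197.8) = 361.8
  D: 789 − 3(197.8) = 195.7
  B: 0 + 1(197.8) = 197.8
  E: 0 + 3(197.8) = 593.3

593 mol/min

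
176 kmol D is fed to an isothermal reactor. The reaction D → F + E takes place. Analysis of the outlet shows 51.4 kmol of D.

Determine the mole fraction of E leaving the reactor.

For D: n = n₀ − 1ξ → 51.4 = 176 − 1ξ, giving ξ = 124.6 kmol.
Outlet amounts (n = n₀ + ν ξ):
  D: 176 − 1(124.6) = 51.4
  F: 0 + 1(124.6) = 124.6
  E: 0 + 1(124.6) = 124.6
Total out = 300.6 kmol; y_E = 124.6 / 300.6 = 0.4145.

0.415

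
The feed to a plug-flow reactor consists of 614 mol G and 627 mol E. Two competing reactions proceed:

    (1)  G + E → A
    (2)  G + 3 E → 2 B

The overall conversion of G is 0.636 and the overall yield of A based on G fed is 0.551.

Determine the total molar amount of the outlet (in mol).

798 mol

Yield of A: 1ξ₁ / 614 = 0.551 → ξ₁ = 338.3 mol.
Conversion of G: 1ξ₁ + 1ξ₂ = 0.636 × 614 = 390.5 → ξ₂ = 52.19 mol.
Outlet amounts (n = n₀ + Σ ν·ξ):
  G: 614 − 1(338.3) − 1(52.19) = 223.5
  E: 627 − 1(338.3) − 3(52.19) = 132.1
  A: 0 + 1(338.3) = 338.3
  B: 0 + 2(52.19) = 104.4
Total out = 223.5 + 132.1 + 338.3 + 104.4 = 798.3 mol.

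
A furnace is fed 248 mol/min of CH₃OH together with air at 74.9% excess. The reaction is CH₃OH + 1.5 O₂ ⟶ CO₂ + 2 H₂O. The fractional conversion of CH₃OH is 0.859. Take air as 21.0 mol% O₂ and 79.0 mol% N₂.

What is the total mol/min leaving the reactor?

3450 mol/min

Stoichiometric O₂ = 1.5 × 248 = 372 mol/min; O₂ fed = 372 × 1.749 = 650.6 mol/min.
N₂ fed = 650.6 × 79/21 = 2448 mol/min.
Fuel reacted = 0.859 × 248 → ξ = 213 mol/min.
Outlet (n = n₀ + ν ξ):
  CH₃OH: 248 − 1(213) = 34.97
  O₂: 650.6 − 1.5(213) = 331.1
  N₂: 2448 (inert)
  CO₂: 0 + 1(213) = 213
  H₂O: 0 + 2(213) = 426.1
Total out = 34.97 + 331.1 + 2448 + 213 + 426.1 = 3453 mol/min.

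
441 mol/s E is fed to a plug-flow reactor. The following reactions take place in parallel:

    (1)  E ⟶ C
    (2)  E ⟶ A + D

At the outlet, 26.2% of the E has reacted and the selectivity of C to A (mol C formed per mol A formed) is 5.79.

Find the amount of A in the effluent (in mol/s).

Conversion of E: E consumed = 0.262 × 441 = 115.5 mol/s = 1ξ₁ + 1ξ₂.
Selectivity: 1ξ₁ / (1ξ₂) = 5.79 → ξ₁ = 5.79 ξ₂.
Substitute: (1·5.79 + 1) ξ₂ = 115.5 → ξ₂ = 17.02 mol/s, ξ₁ = 98.53 mol/s.
Outlet amounts (n = n₀ + Σ ν·ξ):
  E: 441 − 1(98.53) − 1(17.02) = 325.5
  C: 0 + 1(98.53) = 98.53
  A: 0 + 1(17.02) = 17.02
  D: 0 + 1(17.02) = 17.02

17 mol/s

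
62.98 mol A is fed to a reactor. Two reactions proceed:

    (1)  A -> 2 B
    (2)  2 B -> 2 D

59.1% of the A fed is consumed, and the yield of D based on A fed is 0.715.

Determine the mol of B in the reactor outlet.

Conversion of A: A consumed = 1ξ₁ = 0.591 × 62.98 → ξ₁ = 37.22 mol.
Yield of D: 2ξ₂ / 62.98 = 0.715 → ξ₂ = 22.52 mol.
Outlet amounts (n = n₀ + Σ ν·ξ):
  A: 62.98 − 1(37.22) = 25.76
  B: 0 + 2(37.22) − 2(22.52) = 29.41
  D: 0 + 2(22.52) = 45.03

29.4 mol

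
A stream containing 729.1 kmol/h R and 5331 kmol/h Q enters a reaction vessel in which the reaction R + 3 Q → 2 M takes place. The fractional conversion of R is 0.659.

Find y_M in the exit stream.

0.188

R reacted = 0.659 × 729.1 = 480.5 kmol/h; ν_R = −1, so ξ = 480.5/1 = 480.5 kmol/h.
Outlet amounts (n = n₀ + ν ξ):
  R: 729.1 − 1(480.5) = 248.6
  Q: 5331 − 3(480.5) = 3890
  M: 0 + 2(480.5) = 961
Total out = 5099 kmol/h; y_M = 961 / 5099 = 0.1885.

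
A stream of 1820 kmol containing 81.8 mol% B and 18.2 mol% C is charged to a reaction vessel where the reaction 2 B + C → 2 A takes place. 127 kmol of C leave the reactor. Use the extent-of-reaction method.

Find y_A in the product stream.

0.253

For C: n = n₀ − 1ξ → 127 = 331.2 − 1ξ, giving ξ = 204.2 kmol.
Outlet amounts (n = n₀ + ν ξ):
  B: 1489 − 2(204.2) = 1080
  C: 331.2 − 1(204.2) = 127
  A: 0 + 2(204.2) = 408.5
Total out = 1616 kmol; y_A = 408.5 / 1616 = 0.2528.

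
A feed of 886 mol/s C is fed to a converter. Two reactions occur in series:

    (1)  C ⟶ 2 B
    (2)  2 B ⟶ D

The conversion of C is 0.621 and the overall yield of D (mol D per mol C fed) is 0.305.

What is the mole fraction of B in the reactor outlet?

Conversion of C: C consumed = 1ξ₁ = 0.621 × 886 → ξ₁ = 550.2 mol/s.
Yield of D: 1ξ₂ / 886 = 0.305 → ξ₂ = 270.2 mol/s.
Outlet amounts (n = n₀ + Σ ν·ξ):
  C: 886 − 1(550.2) = 335.8
  B: 0 + 2(550.2) − 2(270.2) = 560
  D: 0 + 1(270.2) = 270.2
Total out = 1166 mol/s; y_B = 560 / 1166 = 0.4802.

0.48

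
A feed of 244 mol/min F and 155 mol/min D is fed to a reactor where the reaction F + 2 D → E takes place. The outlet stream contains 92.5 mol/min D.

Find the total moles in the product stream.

For D: n = n₀ − 2ξ → 92.5 = 155 − 2ξ, giving ξ = 31.25 mol/min.
Outlet amounts (n = n₀ + ν ξ):
  F: 244 − 1(31.25) = 212.8
  D: 155 − 2(31.25) = 92.5
  E: 0 + 1(31.25) = 31.25
Total out = 212.8 + 92.5 + 31.25 = 336.5 mol/min.

336 mol/min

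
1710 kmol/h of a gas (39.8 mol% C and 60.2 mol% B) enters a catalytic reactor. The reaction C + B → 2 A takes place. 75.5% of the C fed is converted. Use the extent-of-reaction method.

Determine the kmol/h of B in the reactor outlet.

516 kmol/h

C reacted = 0.755 × 680.6 = 513.8 kmol/h; ν_C = −1, so ξ = 513.8/1 = 513.8 kmol/h.
Outlet amounts (n = n₀ + ν ξ):
  C: 680.6 − 1(513.8) = 166.7
  B: 1029 − 1(513.8) = 515.6
  A: 0 + 2(513.8) = 1028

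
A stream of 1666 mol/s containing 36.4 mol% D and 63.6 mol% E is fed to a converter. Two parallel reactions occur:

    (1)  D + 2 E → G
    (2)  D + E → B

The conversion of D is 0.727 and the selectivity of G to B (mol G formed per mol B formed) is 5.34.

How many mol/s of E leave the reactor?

247 mol/s

Conversion of D: D consumed = 0.727 × 606.4 = 440.9 mol/s = 1ξ₁ + 1ξ₂.
Selectivity: 1ξ₁ / (1ξ₂) = 5.34 → ξ₁ = 5.34 ξ₂.
Substitute: (1·5.34 + 1) ξ₂ = 440.9 → ξ₂ = 69.54 mol/s, ξ₁ = 371.3 mol/s.
Outlet amounts (n = n₀ + Σ ν·ξ):
  D: 606.4 − 1(371.3) − 1(69.54) = 165.6
  E: 1060 − 2(371.3) − 1(69.54) = 247.4
  G: 0 + 1(371.3) = 371.3
  B: 0 + 1(69.54) = 69.54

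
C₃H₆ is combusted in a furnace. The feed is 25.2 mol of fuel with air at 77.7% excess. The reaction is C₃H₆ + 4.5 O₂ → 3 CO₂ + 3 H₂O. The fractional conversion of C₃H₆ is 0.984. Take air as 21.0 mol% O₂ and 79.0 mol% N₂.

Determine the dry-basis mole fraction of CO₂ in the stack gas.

0.0806

Stoichiometric O₂ = 4.5 × 25.2 = 113.4 mol; O₂ fed = 113.4 × 1.777 = 201.5 mol.
N₂ fed = 201.5 × 79/21 = 758.1 mol.
Fuel reacted = 0.984 × 25.2 → ξ = 24.8 mol.
Outlet (n = n₀ + ν ξ):
  C₃H₆: 25.2 − 1(24.8) = 0.4032
  O₂: 201.5 − 4.5(24.8) = 89.93
  N₂: 758.1 (inert)
  CO₂: 0 + 3(24.8) = 74.39
  H₂O: 0 + 3(24.8) = 74.39
Dry total = 922.8 mol; y_CO₂ (dry) = 74.39 / 922.8 = 0.08061.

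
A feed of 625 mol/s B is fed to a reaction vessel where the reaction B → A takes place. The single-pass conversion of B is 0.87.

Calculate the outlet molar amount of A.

B reacted = 0.87 × 625 = 543.8 mol/s; ν_B = −1, so ξ = 543.8/1 = 543.8 mol/s.
Outlet amounts (n = n₀ + ν ξ):
  B: 625 − 1(543.8) = 81.25
  A: 0 + 1(543.8) = 543.8

544 mol/s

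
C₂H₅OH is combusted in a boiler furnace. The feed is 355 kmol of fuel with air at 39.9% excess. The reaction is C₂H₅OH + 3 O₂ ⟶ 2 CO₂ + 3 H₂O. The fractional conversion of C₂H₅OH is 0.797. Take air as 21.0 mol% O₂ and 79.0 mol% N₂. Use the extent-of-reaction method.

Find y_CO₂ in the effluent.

0.0732

Stoichiometric O₂ = 3 × 355 = 1065 kmol; O₂ fed = 1065 × 1.399 = 1490 kmol.
N₂ fed = 1490 × 79/21 = 5605 kmol.
Fuel reacted = 0.797 × 355 → ξ = 282.9 kmol.
Outlet (n = n₀ + ν ξ):
  C₂H₅OH: 355 − 1(282.9) = 72.06
  O₂: 1490 − 3(282.9) = 641.1
  N₂: 5605 (inert)
  CO₂: 0 + 2(282.9) = 565.9
  H₂O: 0 + 3(282.9) = 848.8
Total out = 7733 kmol; y_CO₂ = 565.9 / 7733 = 0.07318.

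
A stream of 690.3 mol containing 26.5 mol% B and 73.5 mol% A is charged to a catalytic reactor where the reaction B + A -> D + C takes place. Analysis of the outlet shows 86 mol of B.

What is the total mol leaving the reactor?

690 mol

For B: n = n₀ − 1ξ → 86 = 182.9 − 1ξ, giving ξ = 96.93 mol.
Outlet amounts (n = n₀ + ν ξ):
  B: 182.9 − 1(96.93) = 86
  A: 507.4 − 1(96.93) = 410.4
  D: 0 + 1(96.93) = 96.93
  C: 0 + 1(96.93) = 96.93
Total out = 86 + 410.4 + 96.93 + 96.93 = 690.3 mol.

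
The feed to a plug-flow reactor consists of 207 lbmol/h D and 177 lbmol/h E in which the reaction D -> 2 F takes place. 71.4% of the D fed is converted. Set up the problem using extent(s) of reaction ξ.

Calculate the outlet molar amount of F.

296 lbmol/h

D reacted = 0.714 × 207 = 147.8 lbmol/h; ν_D = −1, so ξ = 147.8/1 = 147.8 lbmol/h.
Outlet amounts (n = n₀ + ν ξ):
  D: 207 − 1(147.8) = 59.2
  F: 0 + 2(147.8) = 295.6
  E: 177 (inert)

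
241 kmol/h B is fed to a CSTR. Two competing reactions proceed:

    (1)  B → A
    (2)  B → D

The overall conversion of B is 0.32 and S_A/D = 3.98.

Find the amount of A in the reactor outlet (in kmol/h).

Conversion of B: B consumed = 0.32 × 241 = 77.12 kmol/h = 1ξ₁ + 1ξ₂.
Selectivity: 1ξ₁ / (1ξ₂) = 3.98 → ξ₁ = 3.98 ξ₂.
Substitute: (1·3.98 + 1) ξ₂ = 77.12 → ξ₂ = 15.49 kmol/h, ξ₁ = 61.63 kmol/h.
Outlet amounts (n = n₀ + Σ ν·ξ):
  B: 241 − 1(61.63) − 1(15.49) = 163.9
  A: 0 + 1(61.63) = 61.63
  D: 0 + 1(15.49) = 15.49

61.6 kmol/h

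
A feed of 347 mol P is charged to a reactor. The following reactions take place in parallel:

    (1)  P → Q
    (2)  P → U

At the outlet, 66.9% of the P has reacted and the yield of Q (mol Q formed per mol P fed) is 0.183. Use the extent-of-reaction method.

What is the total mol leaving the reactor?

Yield of Q: 1ξ₁ / 347 = 0.183 → ξ₁ = 63.5 mol.
Conversion of P: 1ξ₁ + 1ξ₂ = 0.669 × 347 = 232.1 → ξ₂ = 168.6 mol.
Outlet amounts (n = n₀ + Σ ν·ξ):
  P: 347 − 1(63.5) − 1(168.6) = 114.9
  Q: 0 + 1(63.5) = 63.5
  U: 0 + 1(168.6) = 168.6
Total out = 114.9 + 63.5 + 168.6 = 347 mol.

347 mol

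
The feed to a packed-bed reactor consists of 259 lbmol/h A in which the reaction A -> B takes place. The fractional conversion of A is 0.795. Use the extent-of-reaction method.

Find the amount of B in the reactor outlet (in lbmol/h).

206 lbmol/h

A reacted = 0.795 × 259 = 205.9 lbmol/h; ν_A = −1, so ξ = 205.9/1 = 205.9 lbmol/h.
Outlet amounts (n = n₀ + ν ξ):
  A: 259 − 1(205.9) = 53.09
  B: 0 + 1(205.9) = 205.9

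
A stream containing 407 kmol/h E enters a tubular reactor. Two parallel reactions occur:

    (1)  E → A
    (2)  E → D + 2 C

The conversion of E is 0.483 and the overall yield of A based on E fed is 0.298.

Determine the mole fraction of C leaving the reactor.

0.27

Yield of A: 1ξ₁ / 407 = 0.298 → ξ₁ = 121.3 kmol/h.
Conversion of E: 1ξ₁ + 1ξ₂ = 0.483 × 407 = 196.6 → ξ₂ = 75.29 kmol/h.
Outlet amounts (n = n₀ + Σ ν·ξ):
  E: 407 − 1(121.3) − 1(75.29) = 210.4
  A: 0 + 1(121.3) = 121.3
  D: 0 + 1(75.29) = 75.29
  C: 0 + 2(75.29) = 150.6
Total out = 557.6 kmol/h; y_C = 150.6 / 557.6 = 0.2701.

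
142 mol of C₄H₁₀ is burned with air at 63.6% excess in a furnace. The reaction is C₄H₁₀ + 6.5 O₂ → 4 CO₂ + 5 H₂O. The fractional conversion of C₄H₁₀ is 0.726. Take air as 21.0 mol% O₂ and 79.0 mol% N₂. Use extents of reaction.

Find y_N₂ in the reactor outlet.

0.759

Stoichiometric O₂ = 6.5 × 142 = 923 mol; O₂ fed = 923 × 1.636 = 1510 mol.
N₂ fed = 1510 × 79/21 = 5681 mol.
Fuel reacted = 0.726 × 142 → ξ = 103.1 mol.
Outlet (n = n₀ + ν ξ):
  C₄H₁₀: 142 − 1(103.1) = 38.91
  O₂: 1510 − 6.5(103.1) = 839.9
  N₂: 5681 (inert)
  CO₂: 0 + 4(103.1) = 412.4
  H₂O: 0 + 5(103.1) = 515.5
Total out = 7487 mol; y_N₂ = 5681 / 7487 = 0.7587.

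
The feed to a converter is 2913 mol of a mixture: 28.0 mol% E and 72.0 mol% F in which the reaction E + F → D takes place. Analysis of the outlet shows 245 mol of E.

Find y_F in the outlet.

0.652

For E: n = n₀ − 1ξ → 245 = 815.6 − 1ξ, giving ξ = 570.6 mol.
Outlet amounts (n = n₀ + ν ξ):
  E: 815.6 − 1(570.6) = 245
  F: 2097 − 1(570.6) = 1527
  D: 0 + 1(570.6) = 570.6
Total out = 2342 mol; y_F = 1527 / 2342 = 0.6518.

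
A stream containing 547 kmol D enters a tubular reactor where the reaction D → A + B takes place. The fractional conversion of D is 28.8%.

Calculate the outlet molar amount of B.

158 kmol

D reacted = 0.288 × 547 = 157.5 kmol; ν_D = −1, so ξ = 157.5/1 = 157.5 kmol.
Outlet amounts (n = n₀ + ν ξ):
  D: 547 − 1(157.5) = 389.5
  A: 0 + 1(157.5) = 157.5
  B: 0 + 1(157.5) = 157.5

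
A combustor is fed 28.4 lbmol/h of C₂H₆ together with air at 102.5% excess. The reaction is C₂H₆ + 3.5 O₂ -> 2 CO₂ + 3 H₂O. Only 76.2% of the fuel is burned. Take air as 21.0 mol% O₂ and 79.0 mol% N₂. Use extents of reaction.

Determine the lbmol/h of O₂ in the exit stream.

126 lbmol/h

Stoichiometric O₂ = 3.5 × 28.4 = 99.4 lbmol/h; O₂ fed = 99.4 × 2.025 = 201.3 lbmol/h.
N₂ fed = 201.3 × 79/21 = 757.2 lbmol/h.
Fuel reacted = 0.762 × 28.4 → ξ = 21.64 lbmol/h.
Outlet (n = n₀ + ν ξ):
  C₂H₆: 28.4 − 1(21.64) = 6.759
  O₂: 201.3 − 3.5(21.64) = 125.5
  N₂: 757.2 (inert)
  CO₂: 0 + 2(21.64) = 43.28
  H₂O: 0 + 3(21.64) = 64.92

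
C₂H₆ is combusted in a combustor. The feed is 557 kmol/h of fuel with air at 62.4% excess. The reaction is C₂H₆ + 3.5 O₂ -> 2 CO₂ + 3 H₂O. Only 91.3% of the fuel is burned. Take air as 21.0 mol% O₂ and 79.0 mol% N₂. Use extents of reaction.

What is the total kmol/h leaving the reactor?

Stoichiometric O₂ = 3.5 × 557 = 1950 kmol/h; O₂ fed = 1950 × 1.624 = 3166 kmol/h.
N₂ fed = 3166 × 79/21 = 11910 kmol/h.
Fuel reacted = 0.913 × 557 → ξ = 508.5 kmol/h.
Outlet (n = n₀ + ν ξ):
  C₂H₆: 557 − 1(508.5) = 48.46
  O₂: 3166 − 3.5(508.5) = 1386
  N₂: 11910 (inert)
  CO₂: 0 + 2(508.5) = 1017
  H₂O: 0 + 3(508.5) = 1526
Total out = 48.46 + 1386 + 11910 + 1017 + 1526 = 15890 kmol/h.

15900 kmol/h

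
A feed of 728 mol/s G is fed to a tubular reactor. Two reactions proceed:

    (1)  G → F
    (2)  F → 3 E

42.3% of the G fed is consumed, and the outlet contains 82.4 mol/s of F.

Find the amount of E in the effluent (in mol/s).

677 mol/s

Conversion of G: G consumed = 1ξ₁ = 0.423 × 728 → ξ₁ = 307.9 mol/s.
F balance: n_F = 0 + 1ξ₁ − 1ξ₂ = 82.4 → ξ₂ = (1·307.9 − 82.4)/1 = 225.5 mol/s.
Outlet amounts (n = n₀ + Σ ν·ξ):
  G: 728 − 1(307.9) = 420.1
  F: 0 + 1(307.9) − 1(225.5) = 82.4
  E: 0 + 3(225.5) = 676.6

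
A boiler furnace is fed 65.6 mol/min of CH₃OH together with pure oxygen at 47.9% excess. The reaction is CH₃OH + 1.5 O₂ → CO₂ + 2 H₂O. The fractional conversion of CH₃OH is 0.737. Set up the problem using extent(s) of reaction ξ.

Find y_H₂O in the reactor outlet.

0.411

Stoichiometric O₂ = 1.5 × 65.6 = 98.4 mol/min; O₂ fed = 98.4 × 1.479 = 145.5 mol/min.
Fuel reacted = 0.737 × 65.6 → ξ = 48.35 mol/min.
Outlet (n = n₀ + ν ξ):
  CH₃OH: 65.6 − 1(48.35) = 17.25
  O₂: 145.5 − 1.5(48.35) = 73.01
  CO₂: 0 + 1(48.35) = 48.35
  H₂O: 0 + 2(48.35) = 96.69
Total out = 235.3 mol/min; y_H₂O = 96.69 / 235.3 = 0.4109.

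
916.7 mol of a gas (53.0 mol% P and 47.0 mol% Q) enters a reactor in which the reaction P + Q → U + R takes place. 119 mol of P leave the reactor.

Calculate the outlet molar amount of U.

For P: n = n₀ − 1ξ → 119 = 485.9 − 1ξ, giving ξ = 366.9 mol.
Outlet amounts (n = n₀ + ν ξ):
  P: 485.9 − 1(366.9) = 119
  Q: 430.8 − 1(366.9) = 64
  U: 0 + 1(366.9) = 366.9
  R: 0 + 1(366.9) = 366.9

367 mol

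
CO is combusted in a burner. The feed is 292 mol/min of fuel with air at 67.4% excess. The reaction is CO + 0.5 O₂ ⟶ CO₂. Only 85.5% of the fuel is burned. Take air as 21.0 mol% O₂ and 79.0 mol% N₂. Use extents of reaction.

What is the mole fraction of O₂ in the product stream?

0.0898

Stoichiometric O₂ = 0.5 × 292 = 146 mol/min; O₂ fed = 146 × 1.674 = 244.4 mol/min.
N₂ fed = 244.4 × 79/21 = 919.4 mol/min.
Fuel reacted = 0.855 × 292 → ξ = 249.7 mol/min.
Outlet (n = n₀ + ν ξ):
  CO: 292 − 1(249.7) = 42.34
  O₂: 244.4 − 0.5(249.7) = 119.6
  N₂: 919.4 (inert)
  CO₂: 0 + 1(249.7) = 249.7
Total out = 1331 mol/min; y_O₂ = 119.6 / 1331 = 0.08984.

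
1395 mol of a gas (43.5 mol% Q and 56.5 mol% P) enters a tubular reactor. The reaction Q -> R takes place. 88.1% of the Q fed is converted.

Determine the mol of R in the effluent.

Q reacted = 0.881 × 606.8 = 534.6 mol; ν_Q = −1, so ξ = 534.6/1 = 534.6 mol.
Outlet amounts (n = n₀ + ν ξ):
  Q: 606.8 − 1(534.6) = 72.21
  R: 0 + 1(534.6) = 534.6
  P: 788.2 (inert)

535 mol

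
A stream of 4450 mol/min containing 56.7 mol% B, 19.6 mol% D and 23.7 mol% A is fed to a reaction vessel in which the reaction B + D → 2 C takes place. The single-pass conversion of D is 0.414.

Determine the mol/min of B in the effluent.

D reacted = 0.414 × 872.2 = 361.1 mol/min; ν_D = −1, so ξ = 361.1/1 = 361.1 mol/min.
Outlet amounts (n = n₀ + ν ξ):
  B: 2523 − 1(361.1) = 2162
  D: 872.2 − 1(361.1) = 511.1
  C: 0 + 2(361.1) = 722.2
  A: 1055 (inert)

2160 mol/min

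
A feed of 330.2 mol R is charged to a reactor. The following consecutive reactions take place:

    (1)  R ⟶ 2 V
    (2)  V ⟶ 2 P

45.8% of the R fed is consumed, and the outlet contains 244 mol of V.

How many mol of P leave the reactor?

Conversion of R: R consumed = 1ξ₁ = 0.458 × 330.2 → ξ₁ = 151.2 mol.
V balance: n_V = 0 + 2ξ₁ − 1ξ₂ = 244 → ξ₂ = (2·151.2 − 244)/1 = 58.46 mol.
Outlet amounts (n = n₀ + Σ ν·ξ):
  R: 330.2 − 1(151.2) = 179
  V: 0 + 2(151.2) − 1(58.46) = 244
  P: 0 + 2(58.46) = 116.9

117 mol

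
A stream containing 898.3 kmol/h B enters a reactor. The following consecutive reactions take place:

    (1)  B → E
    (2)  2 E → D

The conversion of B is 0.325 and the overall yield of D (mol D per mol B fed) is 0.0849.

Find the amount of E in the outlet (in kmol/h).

Conversion of B: B consumed = 1ξ₁ = 0.325 × 898.3 → ξ₁ = 291.9 kmol/h.
Yield of D: 1ξ₂ / 898.3 = 0.0849 → ξ₂ = 76.27 kmol/h.
Outlet amounts (n = n₀ + Σ ν·ξ):
  B: 898.3 − 1(291.9) = 606.4
  E: 0 + 1(291.9) − 2(76.27) = 139.4
  D: 0 + 1(76.27) = 76.27

139 kmol/h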